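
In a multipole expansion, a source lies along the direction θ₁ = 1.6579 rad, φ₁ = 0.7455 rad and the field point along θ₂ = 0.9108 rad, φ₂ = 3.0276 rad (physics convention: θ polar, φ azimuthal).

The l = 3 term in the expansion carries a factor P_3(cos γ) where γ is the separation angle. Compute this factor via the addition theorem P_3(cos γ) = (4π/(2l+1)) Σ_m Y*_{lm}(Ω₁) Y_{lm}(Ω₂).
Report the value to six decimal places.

0.394691

Addition theorem: P_3(cos γ) = (4π/7) Σ_m Y*_{lm}(Ω₁) Y_{lm}(Ω₂), m = −3…3:
  [-3]  conj(Y_{3,-3})(Ω₁) = -0.254763+0.324421i ; Y_{3,-3}(Ω₂) = -0.193792-0.068983i ; Δ = +0.071750-0.045296i
  [-2]  conj(Y_{3,-2})(Ω₁) = -0.007033-0.087953i ; Y_{3,-2}(Ω₂) = +0.380933+0.088384i ; Δ = +0.005094-0.034126i
  [-1]  conj(Y_{3,-1})(Ω₁) = -0.227605-0.210131i ; Y_{3,-1}(Ω₂) = -0.223099-0.025542i ; Δ = +0.045411+0.052694i
  [+0]  conj(Y_{3,0})(Ω₁) = +0.096163-0.000000i ; Y_{3,0}(Ω₂) = -0.256360+0.000000i ; Δ = -0.024652+0.000000i
  [+1]  conj(Y_{3,1})(Ω₁) = +0.227605-0.210131i ; Y_{3,1}(Ω₂) = +0.223099-0.025542i ; Δ = +0.045411-0.052694i
  [+2]  conj(Y_{3,2})(Ω₁) = -0.007033+0.087953i ; Y_{3,2}(Ω₂) = +0.380933-0.088384i ; Δ = +0.005094+0.034126i
  [+3]  conj(Y_{3,3})(Ω₁) = +0.254763+0.324421i ; Y_{3,3}(Ω₂) = +0.193792-0.068983i ; Δ = +0.071750+0.045296i
Total Σ_m = +0.219860+0.000000i. Multiply by 1.795196: +0.394691+0.000000i. P_3(cos γ) = 0.394691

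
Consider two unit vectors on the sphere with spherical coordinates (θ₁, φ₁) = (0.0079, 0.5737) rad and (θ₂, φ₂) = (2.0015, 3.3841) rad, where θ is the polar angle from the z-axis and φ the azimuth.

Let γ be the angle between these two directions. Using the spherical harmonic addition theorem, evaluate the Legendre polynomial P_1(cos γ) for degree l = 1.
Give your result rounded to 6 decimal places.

-0.424286

Summing Y*_{l m}(θ₁,φ₁)·Y_{l m}(θ₂,φ₂) over m ∈ [−1, 1]; prefactor 4π/(2·1+1) = 4.188790:
  m=-1: Y*=0.00229 + 0.00148j  Y=-0.30475 + 0.07539j  product -0.00081 - 0.00028j
  m=+0: Y*=0.48859 + 0.00000j  Y=-0.20400 + 0.00000j  product -0.09967 + 0.00000j
  m=+1: Y*=-0.00229 + 0.00148j  Y=0.30475 + 0.07539j  product -0.00081 + 0.00028j
Total Σ_m = -0.10129 + 0.00000j. Multiply by 4.188790: -0.42429 + 0.00000j. P_1(cos γ) = -0.424286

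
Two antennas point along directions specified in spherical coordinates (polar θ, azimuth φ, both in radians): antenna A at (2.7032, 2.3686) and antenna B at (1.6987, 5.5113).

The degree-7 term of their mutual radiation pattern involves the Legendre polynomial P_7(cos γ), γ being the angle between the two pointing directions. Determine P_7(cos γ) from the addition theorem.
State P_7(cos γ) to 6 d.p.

Term-by-term m-sum for l=7 (normalisation 4π/15 = 0.837758):
  m=-7: (-0.000799, -0.000951) × (0.300828, -0.363892) = (-0.000586, 0.000005)  (running Σ = (-0.000586, 0.000005))
  m=-6: (0.000737, -0.009883) × (0.018400, 0.226446) = (0.002252, -0.000015)  (running Σ = (0.001665, -0.000010))
  m=-5: (0.036608, -0.032327) × (0.209167, 0.182654) = (0.013562, -0.000075)  (running Σ = (0.015227, -0.000086))
  m=-4: (0.164996, 0.008194) × (-0.252229, 0.013647) = (-0.041729, 0.000185)  (running Σ = (-0.026501, 0.000099))
  m=-3: (0.259063, 0.279101) × (-0.143711, 0.155862) = (-0.080731, 0.000268)  (running Σ = (-0.107233, 0.000368))
  m=-2: (-0.013254, 0.534091) × (-0.007028, -0.259998) = (0.138956, -0.000308)  (running Σ = (0.031723, 0.000060))
  m=-1: (-0.181734, 0.177280) × (-0.133139, -0.129588) = (0.047169, -0.000052)  (running Σ = (0.078892, 0.000008))
  m=0: (0.379898, -0.000000) × (0.261792, 0.000000) = (0.099454, 0.000000)  (running Σ = (0.178346, 0.000008))
  m=1: (0.181734, 0.177280) × (0.133139, -0.129588) = (0.047169, 0.000052)  (running Σ = (0.225516, 0.000060))
  m=2: (-0.013254, -0.534091) × (-0.007028, 0.259998) = (0.138956, 0.000308)  (running Σ = (0.364471, 0.000368))
  m=3: (-0.259063, 0.279101) × (0.143711, 0.155862) = (-0.080731, -0.000268)  (running Σ = (0.283740, 0.000099))
  m=4: (0.164996, -0.008194) × (-0.252229, -0.013647) = (-0.041729, -0.000185)  (running Σ = (0.242012, -0.000086))
  m=5: (-0.036608, -0.032327) × (-0.209167, 0.182654) = (0.013562, 0.000075)  (running Σ = (0.255573, -0.000010))
  m=6: (0.000737, 0.009883) × (0.018400, -0.226446) = (0.002252, 0.000015)  (running Σ = (0.257825, 0.000005))
  m=7: (0.000799, -0.000951) × (-0.300828, -0.363892) = (-0.000586, -0.000005)  (running Σ = (0.257239, -0.000000))
Total Σ_m = (0.257239, -0.000000). Multiply by 0.837758: (0.215504, -0.000000). P_7(cos γ) = 0.215504

0.215504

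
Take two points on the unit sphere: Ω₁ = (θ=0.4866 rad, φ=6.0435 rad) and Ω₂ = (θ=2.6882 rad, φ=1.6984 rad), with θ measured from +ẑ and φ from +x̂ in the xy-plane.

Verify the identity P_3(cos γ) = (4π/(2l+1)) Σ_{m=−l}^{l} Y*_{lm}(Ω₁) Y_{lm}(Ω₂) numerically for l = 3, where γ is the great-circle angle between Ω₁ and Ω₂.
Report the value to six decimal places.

-0.333644

Term-by-term m-sum for l=3 (normalisation 4π/7 = 1.795196):
  m=-3: Y*=(0.032101, -0.028101)  Y=(0.013097, 0.032525)  product (0.001334, 0.000676)
  m=-2: Y*=(0.175274, -0.091109)  Y=(0.170558, -0.044498)  product (0.025840, -0.023339)
  m=-1: Y*=(0.426713, -0.104282)  Y=(-0.054777, -0.426938)  product (-0.067896, -0.176468)
  m=+0: Y*=(0.299066, -0.000000)  Y=(-0.349127, 0.000000)  product (-0.104412, 0.000000)
  m=+1: Y*=(-0.426713, -0.104282)  Y=(0.054777, -0.426938)  product (-0.067896, 0.176468)
  m=+2: Y*=(0.175274, 0.091109)  Y=(0.170558, 0.044498)  product (0.025840, 0.023339)
  m=+3: Y*=(-0.032101, -0.028101)  Y=(-0.013097, 0.032525)  product (0.001334, -0.000676)
Total Σ_m = (-0.185854, 0.000000). Multiply by 1.795196: (-0.333644, 0.000000). P_3(cos γ) = -0.333644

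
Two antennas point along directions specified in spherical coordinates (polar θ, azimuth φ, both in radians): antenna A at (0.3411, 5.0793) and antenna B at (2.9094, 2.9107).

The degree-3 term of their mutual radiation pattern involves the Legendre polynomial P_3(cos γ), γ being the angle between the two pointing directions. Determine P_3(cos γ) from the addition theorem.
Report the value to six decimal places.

Summing Y*_{l m}(θ₁,φ₁)·Y_{l m}(θ₂,φ₂) over m ∈ [−3, 3]; prefactor 4π/(2·3+1) = 1.795196:
  [-3]  conj(Y_{3,-3})(Ω₁) = -0.01392 + 0.00707j ; Y_{3,-3}(Ω₂) = -0.00391 - 0.00325j ; Δ = 0.00008 + 0.00002j
  [-2]  conj(Y_{3,-2})(Ω₁) = -0.08004 - 0.07218j ; Y_{3,-2}(Ω₂) = -0.04715 - 0.02346j ; Δ = 0.00208 + 0.00528j
  [-1]  conj(Y_{3,-1})(Ω₁) = 0.13343 - 0.34720j ; Y_{3,-1}(Ω₂) = -0.27041 - 0.06357j ; Δ = -0.05815 + 0.08540j
  [+0]  conj(Y_{3,0})(Ω₁) = 0.50658 + 0.00000j ; Y_{3,0}(Ω₂) = -0.63017 + 0.00000j ; Δ = -0.31923 + 0.00000j
  [+1]  conj(Y_{3,1})(Ω₁) = -0.13343 - 0.34720j ; Y_{3,1}(Ω₂) = 0.27041 - 0.06357j ; Δ = -0.05815 - 0.08540j
  [+2]  conj(Y_{3,2})(Ω₁) = -0.08004 + 0.07218j ; Y_{3,2}(Ω₂) = -0.04715 + 0.02346j ; Δ = 0.00208 - 0.00528j
  [+3]  conj(Y_{3,3})(Ω₁) = 0.01392 + 0.00707j ; Y_{3,3}(Ω₂) = 0.00391 - 0.00325j ; Δ = 0.00008 - 0.00002j
Accumulated sum -0.43122 - 0.00000j; after 4π/(2l+1) scaling, -0.77413 - 0.00000j ⇒ P_3 = -0.774130

-0.774130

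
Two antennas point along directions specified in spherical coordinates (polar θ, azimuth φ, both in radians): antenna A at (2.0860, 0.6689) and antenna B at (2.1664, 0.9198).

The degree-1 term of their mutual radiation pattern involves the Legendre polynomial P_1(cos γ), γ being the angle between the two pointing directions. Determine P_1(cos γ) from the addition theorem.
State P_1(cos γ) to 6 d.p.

Expand P_1 via completeness: Σ_{m} conj(Y_{1,m}) at Ω₁ times Y_{1,m} at Ω₂ —
  m=-1: 0.23586 + 0.18644j × 0.17331 - 0.22751j = 0.08329 - 0.02135j  (running Σ = 0.08329 - 0.02135j)
  m=0: -0.24074 + 0.00000j × -0.27411 + 0.00000j = 0.06599 + 0.00000j  (running Σ = 0.14928 - 0.02135j)
  m=1: -0.23586 + 0.18644j × -0.17331 - 0.22751j = 0.08329 + 0.02135j  (running Σ = 0.23258 + 0.00000j)
Σ over m = 0.23258 + 0.00000j; ×(4π/3) → 0.97421 + 0.00000j. Real part: 0.974215

0.974215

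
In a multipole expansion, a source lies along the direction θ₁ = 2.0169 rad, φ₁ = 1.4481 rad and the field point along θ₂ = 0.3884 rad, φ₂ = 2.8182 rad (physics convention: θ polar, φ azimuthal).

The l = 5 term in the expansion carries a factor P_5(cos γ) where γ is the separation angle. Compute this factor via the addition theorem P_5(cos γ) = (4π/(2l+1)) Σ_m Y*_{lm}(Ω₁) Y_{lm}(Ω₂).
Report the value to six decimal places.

Addition theorem: P_5(cos γ) = (4π/11) Σ_m Y*_{lm}(Ω₁) Y_{lm}(Ω₂), m = −5…5:
  m=-5: Y*=0.15966 + 0.22676j  Y=0.00017 - 0.00361j  product 0.00085 - 0.00054j
  m=-4: Y*=-0.36992 + 0.19769j  Y=0.00765 + 0.02687j  product -0.00814 - 0.00843j
  m=-3: Y*=-0.06173 - 0.16005j  Y=-0.07125 - 0.10400j  product -0.01225 + 0.01782j
  m=-2: Y*=-0.25489 + 0.06383j  Y=0.28180 + 0.21280j  product -0.08541 - 0.03625j
  m=-1: Y*=-0.03106 - 0.25190j  Y=-0.50789 - 0.17022j  product -0.02710 + 0.13323j
  m=+0: Y*=-0.20953 + 0.00000j  Y=0.13685 + 0.00000j  product -0.02867 + 0.00000j
  m=+1: Y*=0.03106 - 0.25190j  Y=0.50789 - 0.17022j  product -0.02710 - 0.13323j
  m=+2: Y*=-0.25489 - 0.06383j  Y=0.28180 - 0.21280j  product -0.08541 + 0.03625j
  m=+3: Y*=0.06173 - 0.16005j  Y=0.07125 - 0.10400j  product -0.01225 - 0.01782j
  m=+4: Y*=-0.36992 - 0.19769j  Y=0.00765 - 0.02687j  product -0.00814 + 0.00843j
  m=+5: Y*=-0.15966 + 0.22676j  Y=-0.00017 - 0.00361j  product 0.00085 + 0.00054j
Σ over m = -0.29279 + 0.00000j; ×(4π/11) → -0.33449 + 0.00000j. Real part: -0.334487

-0.334487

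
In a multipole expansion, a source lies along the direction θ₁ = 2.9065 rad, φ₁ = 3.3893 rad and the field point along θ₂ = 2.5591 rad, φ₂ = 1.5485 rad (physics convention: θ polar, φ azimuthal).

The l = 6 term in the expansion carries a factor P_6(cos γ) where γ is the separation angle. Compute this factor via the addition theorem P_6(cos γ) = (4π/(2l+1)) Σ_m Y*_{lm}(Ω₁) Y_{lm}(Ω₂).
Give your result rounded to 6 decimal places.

Addition theorem: P_6(cos γ) = (4π/13) Σ_m Y*_{lm}(Ω₁) Y_{lm}(Ω₂), m = −6…6:
  m=-6: Y*=(0.000007, 0.000077)  Y=(-0.013268, -0.001786)  product (0.000000, -0.000001)
  m=-5: Y*=(0.000364, 0.001055)  Y=(-0.007832, 0.069965)  product (-0.000077, 0.000017)
  m=-4: Y*=(0.005412, 0.008261)  Y=(0.217103, 0.019414)  product (0.001015, 0.001899)
  m=-3: Y*=(0.043644, 0.040102)  Y=(0.028273, -0.422061)  product (0.018159, -0.017287)
  m=-2: Y*=(0.209771, 0.113352)  Y=(-0.442730, -0.019756)  product (-0.090632, -0.054329)
  m=-1: Y*=(0.555864, 0.140579)  Y=(-0.000539, 0.024184)  product (-0.003700, 0.013367)
  m=+0: Y*=(0.506048, -0.000000)  Y=(-0.421158, 0.000000)  product (-0.213126, 0.000000)
  m=+1: Y*=(-0.555864, 0.140579)  Y=(0.000539, 0.024184)  product (-0.003700, -0.013367)
  m=+2: Y*=(0.209771, -0.113352)  Y=(-0.442730, 0.019756)  product (-0.090632, 0.054329)
  m=+3: Y*=(-0.043644, 0.040102)  Y=(-0.028273, -0.422061)  product (0.018159, 0.017287)
  m=+4: Y*=(0.005412, -0.008261)  Y=(0.217103, -0.019414)  product (0.001015, -0.001899)
  m=+5: Y*=(-0.000364, 0.001055)  Y=(0.007832, 0.069965)  product (-0.000077, -0.000017)
  m=+6: Y*=(0.000007, -0.000077)  Y=(-0.013268, 0.001786)  product (0.000000, 0.000001)
Accumulated sum (-0.363595, -0.000000); after 4π/(2l+1) scaling, (-0.351467, -0.000000) ⇒ P_6 = -0.351467

-0.351467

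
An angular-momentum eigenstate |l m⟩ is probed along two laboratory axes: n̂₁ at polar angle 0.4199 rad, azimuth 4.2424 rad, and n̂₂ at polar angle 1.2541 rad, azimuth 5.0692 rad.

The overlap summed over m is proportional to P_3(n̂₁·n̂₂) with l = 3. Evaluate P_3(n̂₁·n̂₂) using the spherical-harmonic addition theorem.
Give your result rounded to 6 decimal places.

Term-by-term m-sum for l=3 (normalisation 4π/7 = 1.795196):
  m=-3: +0.027903+0.004527i × -0.314131-0.171759i = -0.007988-0.006215i  (running Σ = -0.007988-0.006215i)
  m=-2: -0.091475+0.125245i × -0.217278+0.188130i = -0.003687-0.044422i  (running Σ = -0.011674-0.050637i)
  m=-1: -0.189086-0.372251i × -0.055250-0.148216i = -0.044727+0.048593i  (running Σ = -0.056401-0.002044i)
  m=0: +0.398357-0.000000i × -0.292295+0.000000i = -0.116438+0.000000i  (running Σ = -0.172839-0.002044i)
  m=1: +0.189086-0.372251i × +0.055250-0.148216i = -0.044727-0.048593i  (running Σ = -0.217565-0.050637i)
  m=2: -0.091475-0.125245i × -0.217278-0.188130i = -0.003687+0.044422i  (running Σ = -0.221252-0.006215i)
  m=3: -0.027903+0.004527i × +0.314131-0.171759i = -0.007988+0.006215i  (running Σ = -0.229240-0.000000i)
Σ over m = -0.229240-0.000000i; ×(4π/7) → -0.411531-0.000000i. Real part: -0.411531

-0.411531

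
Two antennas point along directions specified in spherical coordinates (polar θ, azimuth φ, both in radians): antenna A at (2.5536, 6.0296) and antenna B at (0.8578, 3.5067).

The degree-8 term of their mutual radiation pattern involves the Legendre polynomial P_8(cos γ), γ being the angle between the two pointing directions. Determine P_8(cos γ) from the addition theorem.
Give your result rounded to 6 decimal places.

Expand P_8 via completeness: Σ_{m} conj(Y_{8,m}) at Ω₁ times Y_{8,m} at Ω₂ —
  term(m=-8) = 0.00006 + 0.00025j   from Y*(Ω₁)=-0.00204 - 0.00414j, Y(Ω₂)=-0.05389 - 0.01209j
  term(m=-7) = -0.00197 + 0.00491j   from Y*(Ω₁)=0.00562 + 0.02714j, Y(Ω₂)=0.15920 + 0.10563j
  term(m=-6) = -0.03308 + 0.02123j   from Y*(Ω₁)=0.00507 - 0.10277j, Y(Ω₂)=-0.22188 - 0.31090j
  term(m=-5) = -0.11796 - 0.00568j   from Y*(Ω₁)=-0.07826 + 0.25043j, Y(Ω₂)=0.11343 + 0.43560j
  term(m=-4) = -0.07000 - 0.05510j   from Y*(Ω₁)=0.23943 - 0.38492j, Y(Ω₂)=0.02164 - 0.19532j
  term(m=-3) = 0.03139 + 0.10703j   from Y*(Ω₁)=-0.33175 + 0.31579j, Y(Ω₂)=0.11148 - 0.21652j
  term(m=-2) = -0.00844 + 0.02437j   from Y*(Ω₁)=0.06574 - 0.03653j, Y(Ω₂)=-0.25548 + 0.22873j
  term(m=-1) = -0.03015 + 0.02147j   from Y*(Ω₁)=0.37831 - 0.09804j, Y(Ω₂)=-0.08846 + 0.03381j
  term(m=+0) = -0.07589 + 0.00000j   from Y*(Ω₁)=-0.21233 + 0.00000j, Y(Ω₂)=0.35741 + 0.00000j
  term(m=+1) = -0.03015 - 0.02147j   from Y*(Ω₁)=-0.37831 - 0.09804j, Y(Ω₂)=0.08846 + 0.03381j
  term(m=+2) = -0.00844 - 0.02437j   from Y*(Ω₁)=0.06574 + 0.03653j, Y(Ω₂)=-0.25548 - 0.22873j
  term(m=+3) = 0.03139 - 0.10703j   from Y*(Ω₁)=0.33175 + 0.31579j, Y(Ω₂)=-0.11148 - 0.21652j
  term(m=+4) = -0.07000 + 0.05510j   from Y*(Ω₁)=0.23943 + 0.38492j, Y(Ω₂)=0.02164 + 0.19532j
  term(m=+5) = -0.11796 + 0.00568j   from Y*(Ω₁)=0.07826 + 0.25043j, Y(Ω₂)=-0.11343 + 0.43560j
  term(m=+6) = -0.03308 - 0.02123j   from Y*(Ω₁)=0.00507 + 0.10277j, Y(Ω₂)=-0.22188 + 0.31090j
  term(m=+7) = -0.00197 - 0.00491j   from Y*(Ω₁)=-0.00562 + 0.02714j, Y(Ω₂)=-0.15920 + 0.10563j
  term(m=+8) = 0.00006 - 0.00025j   from Y*(Ω₁)=-0.00204 + 0.00414j, Y(Ω₂)=-0.05389 + 0.01209j
Accumulated sum -0.53619 + 0.00000j; after 4π/(2l+1) scaling, -0.39635 + 0.00000j ⇒ P_8 = -0.396350

-0.396350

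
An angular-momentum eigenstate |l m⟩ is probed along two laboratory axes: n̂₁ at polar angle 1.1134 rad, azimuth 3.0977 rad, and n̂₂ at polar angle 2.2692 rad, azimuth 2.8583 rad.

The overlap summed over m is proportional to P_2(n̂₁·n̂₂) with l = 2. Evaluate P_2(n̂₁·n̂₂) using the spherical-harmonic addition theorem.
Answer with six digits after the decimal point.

Addition theorem: P_2(cos γ) = (4π/5) Σ_m Y*_{lm}(Ω₁) Y_{lm}(Ω₂), m = −2…2:
  m=-2: Y*=0.30974 - 0.02726j  Y=0.19117 + 0.12161j  product 0.06253 + 0.03246j
  m=-1: Y*=-0.30580 + 0.01343j  Y=0.36528 + 0.10634j  product -0.11313 - 0.02761j
  m=+0: Y*=-0.13087 + 0.00000j  Y=0.07580 + 0.00000j  product -0.00992 + 0.00000j
  m=+1: Y*=0.30580 + 0.01343j  Y=-0.36528 + 0.10634j  product -0.11313 + 0.02761j
  m=+2: Y*=0.30974 + 0.02726j  Y=0.19117 - 0.12161j  product 0.06253 - 0.03246j
Accumulated sum -0.11113 + 0.00000j; after 4π/(2l+1) scaling, -0.27929 + 0.00000j ⇒ P_2 = -0.279289

-0.279289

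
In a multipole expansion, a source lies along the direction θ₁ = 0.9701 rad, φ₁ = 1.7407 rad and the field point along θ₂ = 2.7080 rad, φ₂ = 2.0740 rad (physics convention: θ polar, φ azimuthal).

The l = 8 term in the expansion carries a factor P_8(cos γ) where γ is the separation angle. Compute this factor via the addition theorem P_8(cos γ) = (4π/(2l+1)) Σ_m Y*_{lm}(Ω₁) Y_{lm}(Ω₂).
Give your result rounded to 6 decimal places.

Summing Y*_{l m}(θ₁,φ₁)·Y_{l m}(θ₂,φ₂) over m ∈ [−8, 8]; prefactor 4π/(2·8+1) = 0.739198:
  m=-8: (0.023215, 0.108085) × (-0.000317, 0.000387) = (-0.000049, -0.000025)  (running Σ = (-0.000049, -0.000025))
  m=-7: (0.281198, -0.112794) × (0.001607, 0.004013) = (0.000904, 0.000947)  (running Σ = (0.000855, 0.000922))
  m=-6: (-0.235667, -0.383199) × (0.023325, 0.002869) = (-0.004398, -0.009614)  (running Σ = (-0.003542, -0.008692))
  m=-5: (-0.236306, 0.207791) × (0.052897, -0.073228) = (0.002716, 0.028296)  (running Σ = (-0.000826, 0.019604))
  m=-4: (-0.081920, -0.066193) × (-0.106710, -0.225484) = (-0.006184, 0.025535)  (running Σ = (-0.007010, 0.045139))
  m=-3: (-0.179298, 0.320759) × (-0.471507, -0.028885) = (0.093805, -0.146061)  (running Σ = (0.086796, -0.100923))
  m=-2: (0.080639, 0.028507) × (-0.275857, 0.435737) = (-0.034666, 0.027273)  (running Σ = (0.052129, -0.073649))
  m=-1: (-0.055596, 0.324065) × (0.035617, 0.064702) = (-0.022948, 0.007945)  (running Σ = (0.029181, -0.065704))
  m=0: (0.137432, -0.000000) × (-0.470902, 0.000000) = (-0.064717, 0.000000)  (running Σ = (-0.035536, -0.065704))
  m=1: (0.055596, 0.324065) × (-0.035617, 0.064702) = (-0.022948, -0.007945)  (running Σ = (-0.058484, -0.073649))
  m=2: (0.080639, -0.028507) × (-0.275857, -0.435737) = (-0.034666, -0.027273)  (running Σ = (-0.093150, -0.100923))
  m=3: (0.179298, 0.320759) × (0.471507, -0.028885) = (0.093805, 0.146061)  (running Σ = (0.000655, 0.045139))
  m=4: (-0.081920, 0.066193) × (-0.106710, 0.225484) = (-0.006184, -0.025535)  (running Σ = (-0.005529, 0.019604))
  m=5: (0.236306, 0.207791) × (-0.052897, -0.073228) = (0.002716, -0.028296)  (running Σ = (-0.002812, -0.008692))
  m=6: (-0.235667, 0.383199) × (0.023325, -0.002869) = (-0.004398, 0.009614)  (running Σ = (-0.007210, 0.000922))
  m=7: (-0.281198, -0.112794) × (-0.001607, 0.004013) = (0.000904, -0.000947)  (running Σ = (-0.006306, -0.000025))
  m=8: (0.023215, -0.108085) × (-0.000317, -0.000387) = (-0.000049, 0.000025)  (running Σ = (-0.006355, -0.000000))
Accumulated sum (-0.006355, -0.000000); after 4π/(2l+1) scaling, (-0.004697, -0.000000) ⇒ P_8 = -0.004697

-0.004697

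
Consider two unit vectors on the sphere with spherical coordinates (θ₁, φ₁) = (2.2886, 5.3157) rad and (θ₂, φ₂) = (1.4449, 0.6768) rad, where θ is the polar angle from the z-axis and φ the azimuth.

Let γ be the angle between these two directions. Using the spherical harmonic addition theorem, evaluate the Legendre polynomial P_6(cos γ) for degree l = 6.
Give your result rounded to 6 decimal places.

Expand P_6 via completeness: Σ_{m} conj(Y_{6,m}) at Ω₁ times Y_{6,m} at Ω₂ —
  [-6]  conj(Y_{6,-6})(Ω₁) = 0.07834 + 0.04061j ; Y_{6,-6}(Ω₂) = -0.27933 + 0.36623j ; Δ = -0.03676 + 0.01735j
  [-5]  conj(Y_{6,-5})(Ω₁) = -0.03329 - 0.26483j ; Y_{6,-5}(Ω₂) = -0.19604 + 0.04847j ; Δ = 0.01936 + 0.05030j
  [-4]  conj(Y_{6,-4})(Ω₁) = -0.32218 + 0.28737j ; Y_{6,-4}(Ω₂) = 0.25915 + 0.12023j ; Δ = -0.11804 + 0.03573j
  [-3]  conj(Y_{6,-3})(Ω₁) = 0.31288 + 0.07628j ; Y_{6,-3}(Ω₂) = 0.10014 + 0.20232j ; Δ = 0.01590 + 0.07094j
  [-2]  conj(Y_{6,-2})(Ω₁) = 0.04021 + 0.10550j ; Y_{6,-2}(Ω₂) = 0.05004 - 0.22676j ; Δ = 0.02594 - 0.00384j
  [-1]  conj(Y_{6,-1})(Ω₁) = 0.20872 - 0.30292j ; Y_{6,-1}(Ω₂) = 0.18144 - 0.14577j ; Δ = -0.00629 - 0.08539j
  [+0]  conj(Y_{6,0})(Ω₁) = 0.01105 + 0.00000j ; Y_{6,0}(Ω₂) = -0.21753 + 0.00000j ; Δ = -0.00240 + 0.00000j
  [+1]  conj(Y_{6,1})(Ω₁) = -0.20872 - 0.30292j ; Y_{6,1}(Ω₂) = -0.18144 - 0.14577j ; Δ = -0.00629 + 0.08539j
  [+2]  conj(Y_{6,2})(Ω₁) = 0.04021 - 0.10550j ; Y_{6,2}(Ω₂) = 0.05004 + 0.22676j ; Δ = 0.02594 + 0.00384j
  [+3]  conj(Y_{6,3})(Ω₁) = -0.31288 + 0.07628j ; Y_{6,3}(Ω₂) = -0.10014 + 0.20232j ; Δ = 0.01590 - 0.07094j
  [+4]  conj(Y_{6,4})(Ω₁) = -0.32218 - 0.28737j ; Y_{6,4}(Ω₂) = 0.25915 - 0.12023j ; Δ = -0.11804 - 0.03573j
  [+5]  conj(Y_{6,5})(Ω₁) = 0.03329 - 0.26483j ; Y_{6,5}(Ω₂) = 0.19604 + 0.04847j ; Δ = 0.01936 - 0.05030j
  [+6]  conj(Y_{6,6})(Ω₁) = 0.07834 - 0.04061j ; Y_{6,6}(Ω₂) = -0.27933 - 0.36623j ; Δ = -0.03676 - 0.01735j
Total Σ_m = -0.20218 + 0.00000j. Multiply by 0.966644: -0.19544 + 0.00000j. P_6(cos γ) = -0.195439

-0.195439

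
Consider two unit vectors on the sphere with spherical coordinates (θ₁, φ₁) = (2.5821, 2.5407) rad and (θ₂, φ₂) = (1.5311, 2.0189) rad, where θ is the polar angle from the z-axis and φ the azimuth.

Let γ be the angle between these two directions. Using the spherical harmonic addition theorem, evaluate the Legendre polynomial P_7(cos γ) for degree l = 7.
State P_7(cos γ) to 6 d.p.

0.051069

Addition theorem: P_7(cos γ) = (4π/15) Σ_m Y*_{lm}(Ω₁) Y_{lm}(Ω₂), m = −7…7:
  m=-7: 0.00288 - 0.00519j × 0.00242 - 0.49728j = -0.00257 - 0.00144j  (running Σ = -0.00257 - 0.00144j)
  m=-6: 0.03170 - 0.01586j × 0.06645 + 0.03234j = 0.00262 - 0.00003j  (running Σ = 0.00005 - 0.00147j)
  m=-5: 0.12765 + 0.01761j × 0.28067 - 0.22224j = 0.03974 - 0.02342j  (running Σ = 0.03979 - 0.02490j)
  m=-4: 0.23142 + 0.21047j × 0.01901 + 0.08439j = -0.01336 + 0.02353j  (running Σ = 0.02643 - 0.00136j)
  m=-3: 0.11166 + 0.47287j × 0.31152 + 0.07179j = 0.00084 + 0.15532j  (running Σ = 0.02727 + 0.15396j)
  m=-2: -0.13161 + 0.34033j × -0.05741 + 0.07179j = -0.01687 - 0.02899j  (running Σ = 0.01039 + 0.12497j)
  m=-1: 0.12403 - 0.08502j × 0.13242 + 0.27545j = 0.03984 + 0.02291j  (running Σ = 0.05023 + 0.14788j)
  m=0: 0.42249 + 0.00000j × -0.09351 + 0.00000j = -0.03951 + 0.00000j  (running Σ = 0.01073 + 0.14788j)
  m=1: -0.12403 - 0.08502j × -0.13242 + 0.27545j = 0.03984 - 0.02291j  (running Σ = 0.05057 + 0.12497j)
  m=2: -0.13161 - 0.34033j × -0.05741 - 0.07179j = -0.01687 + 0.02899j  (running Σ = 0.03369 + 0.15396j)
  m=3: -0.11166 + 0.47287j × -0.31152 + 0.07179j = 0.00084 - 0.15532j  (running Σ = 0.03453 - 0.00136j)
  m=4: 0.23142 - 0.21047j × 0.01901 - 0.08439j = -0.01336 - 0.02353j  (running Σ = 0.02117 - 0.02490j)
  m=5: -0.12765 + 0.01761j × -0.28067 - 0.22224j = 0.03974 + 0.02342j  (running Σ = 0.06091 - 0.00147j)
  m=6: 0.03170 + 0.01586j × 0.06645 - 0.03234j = 0.00262 + 0.00003j  (running Σ = 0.06353 - 0.00144j)
  m=7: -0.00288 - 0.00519j × -0.00242 - 0.49728j = -0.00257 + 0.00144j  (running Σ = 0.06096 + 0.00000j)
Σ over m = 0.06096 + 0.00000j; ×(4π/15) → 0.05107 + 0.00000j. Real part: 0.051069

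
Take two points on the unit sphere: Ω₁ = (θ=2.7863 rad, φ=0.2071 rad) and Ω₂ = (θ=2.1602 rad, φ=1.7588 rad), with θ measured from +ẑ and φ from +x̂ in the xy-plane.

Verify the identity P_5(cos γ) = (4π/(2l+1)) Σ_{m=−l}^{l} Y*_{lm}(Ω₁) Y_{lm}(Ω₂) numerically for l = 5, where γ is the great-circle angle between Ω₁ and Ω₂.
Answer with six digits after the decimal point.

Expand P_5 via completeness: Σ_{m} conj(Y_{5,m}) at Ω₁ times Y_{5,m} at Ω₂ —
  m=-5: Y*=0.00121 + 0.00203j  Y=-0.14878 - 0.10865j  product 0.00004 - 0.00043j
  m=-4: Y*=-0.01362 - 0.01485j  Y=-0.28451 + 0.26612j  product 0.00783 + 0.00060j
  m=-3: Y*=0.08183 + 0.05858j  Y=0.18918 + 0.29908j  product -0.00204 + 0.03556j
  m=-2: Y*=-0.28813 - 0.12667j  Y=-0.04423 + 0.01746j  product 0.01495 + 0.00057j
  m=-1: Y*=0.53636 + 0.11270j  Y=0.06573 + 0.34548j  product -0.00368 + 0.19271j
  m=+0: Y*=-0.23530 + 0.00000j  Y=0.03993 + 0.00000j  product -0.00940 + 0.00000j
  m=+1: Y*=-0.53636 + 0.11270j  Y=-0.06573 + 0.34548j  product -0.00368 - 0.19271j
  m=+2: Y*=-0.28813 + 0.12667j  Y=-0.04423 - 0.01746j  product 0.01495 - 0.00057j
  m=+3: Y*=-0.08183 + 0.05858j  Y=-0.18918 + 0.29908j  product -0.00204 - 0.03556j
  m=+4: Y*=-0.01362 + 0.01485j  Y=-0.28451 - 0.26612j  product 0.00783 - 0.00060j
  m=+5: Y*=-0.00121 + 0.00203j  Y=0.14878 - 0.10865j  product 0.00004 + 0.00043j
Σ over m = 0.02481 - 0.00000j; ×(4π/11) → 0.02834 - 0.00000j. Real part: 0.028344

0.028344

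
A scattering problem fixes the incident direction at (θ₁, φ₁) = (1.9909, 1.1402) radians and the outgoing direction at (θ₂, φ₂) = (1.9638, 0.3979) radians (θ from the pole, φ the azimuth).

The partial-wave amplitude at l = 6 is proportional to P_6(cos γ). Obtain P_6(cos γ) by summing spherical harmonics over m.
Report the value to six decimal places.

-0.351015

Term-by-term m-sum for l=6 (normalisation 4π/13 = 0.966644):
  m=-6: Y*=0.23743 + 0.14820j  Y=-0.21878 - 0.20554j  product -0.02148 - 0.08122j
  m=-5: Y*=-0.36175 + 0.23814j  Y=0.17527 + 0.39386j  product -0.15720 - 0.10074j
  m=-4: Y*=-0.03107 - 0.20339j  Y=-0.00331 - 0.15930j  product -0.03230 + 0.00562j
  m=-3: Y*=-0.22749 - 0.06517j  Y=0.10041 - 0.25353j  product -0.03936 + 0.05113j
  m=-2: Y*=0.19125 - 0.22268j  Y=-0.18088 + 0.18468j  product 0.00653 + 0.07560j
  m=-1: Y*=-0.05909 - 0.12864j  Y=-0.17600 + 0.07398j  product 0.01992 + 0.01827j
  m=+0: Y*=0.30597 + 0.00000j  Y=0.27670 + 0.00000j  product 0.08466 + 0.00000j
  m=+1: Y*=0.05909 - 0.12864j  Y=0.17600 + 0.07398j  product 0.01992 - 0.01827j
  m=+2: Y*=0.19125 + 0.22268j  Y=-0.18088 - 0.18468j  product 0.00653 - 0.07560j
  m=+3: Y*=0.22749 - 0.06517j  Y=-0.10041 - 0.25353j  product -0.03936 - 0.05113j
  m=+4: Y*=-0.03107 + 0.20339j  Y=-0.00331 + 0.15930j  product -0.03230 - 0.00562j
  m=+5: Y*=0.36175 + 0.23814j  Y=-0.17527 + 0.39386j  product -0.15720 + 0.10074j
  m=+6: Y*=0.23743 - 0.14820j  Y=-0.21878 + 0.20554j  product -0.02148 + 0.08122j
Total Σ_m = -0.36313 - 0.00000j. Multiply by 0.966644: -0.35102 - 0.00000j. P_6(cos γ) = -0.351015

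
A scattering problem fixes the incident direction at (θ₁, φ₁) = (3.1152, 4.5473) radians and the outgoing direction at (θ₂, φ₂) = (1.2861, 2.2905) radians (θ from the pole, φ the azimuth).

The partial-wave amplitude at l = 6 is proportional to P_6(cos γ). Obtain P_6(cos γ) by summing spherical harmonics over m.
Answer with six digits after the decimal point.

Summing Y*_{l m}(θ₁,φ₁)·Y_{l m}(θ₂,φ₂) over m ∈ [−6, 6]; prefactor 4π/(2·6+1) = 0.966644:
  m=-6: -0.000000+0.000000i × +0.144990-0.348589i = +0.000000+0.000000i  (running Σ = +0.000000+0.000000i)
  m=-5: +0.000000+0.000000i × +0.168859+0.343470i = -0.000000+0.000000i  (running Σ = -0.000000+0.000000i)
  m=-4: +0.000001-0.000001i × +0.038661+0.010400i = +0.000000-0.000000i  (running Σ = +0.000000-0.000000i)
  m=-3: -0.000045-0.000084i × -0.286886+0.191387i = +0.000029+0.000015i  (running Σ = +0.000029+0.000015i)
  m=-2: -0.003426+0.001174i × +0.008434-0.063821i = +0.000046+0.000229i  (running Σ = +0.000075+0.000244i)
  m=-1: +0.014244+0.085494i × -0.207803-0.237071i = +0.017308-0.021143i  (running Σ = +0.017383-0.020899i)
  m=0: +1.009681-0.000000i × +0.091296+0.000000i = +0.092180+0.000000i  (running Σ = +0.109563-0.020899i)
  m=1: -0.014244+0.085494i × +0.207803-0.237071i = +0.017308+0.021143i  (running Σ = +0.126872+0.000244i)
  m=2: -0.003426-0.001174i × +0.008434+0.063821i = +0.000046-0.000229i  (running Σ = +0.126918+0.000015i)
  m=3: +0.000045-0.000084i × +0.286886+0.191387i = +0.000029-0.000015i  (running Σ = +0.126947-0.000000i)
  m=4: +0.000001+0.000001i × +0.038661-0.010400i = +0.000000+0.000000i  (running Σ = +0.126947+0.000000i)
  m=5: -0.000000+0.000000i × -0.168859+0.343470i = -0.000000-0.000000i  (running Σ = +0.126947+0.000000i)
  m=6: -0.000000-0.000000i × +0.144990+0.348589i = +0.000000-0.000000i  (running Σ = +0.126947-0.000000i)
Σ over m = +0.126947-0.000000i; ×(4π/13) → +0.122712-0.000000i. Real part: 0.122712

0.122712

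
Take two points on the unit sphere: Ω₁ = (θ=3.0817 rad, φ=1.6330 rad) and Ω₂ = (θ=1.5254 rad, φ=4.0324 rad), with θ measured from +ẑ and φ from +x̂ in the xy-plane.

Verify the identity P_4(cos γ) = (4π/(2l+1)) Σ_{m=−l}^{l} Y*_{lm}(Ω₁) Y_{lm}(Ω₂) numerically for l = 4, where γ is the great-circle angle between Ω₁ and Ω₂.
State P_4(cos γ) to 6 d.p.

0.345329

Term-by-term m-sum for l=4 (normalisation 4π/9 = 1.396263):
  m=-4: Y*=(0.000006, 0.000001)  Y=(-0.402114, 0.180363)  product (-0.000002, 0.000000)
  m=-3: Y*=(-0.000050, 0.000263)  Y=(0.050508, 0.025603)  product (-0.000009, 0.000012)
  m=-2: Y*=(-0.007106, -0.000889)  Y=(0.068851, 0.321737)  product (-0.000203, -0.002347)
  m=-1: Y*=(0.006985, -0.112141)  Y=(0.040262, -0.049790)  product (-0.005302, -0.004863)
  m=+0: Y*=(0.831171, -0.000000)  Y=(0.310837, 0.000000)  product (0.258359, 0.000000)
  m=+1: Y*=(-0.006985, -0.112141)  Y=(-0.040262, -0.049790)  product (-0.005302, 0.004863)
  m=+2: Y*=(-0.007106, 0.000889)  Y=(0.068851, -0.321737)  product (-0.000203, 0.002347)
  m=+3: Y*=(0.000050, 0.000263)  Y=(-0.050508, 0.025603)  product (-0.000009, -0.000012)
  m=+4: Y*=(0.000006, -0.000001)  Y=(-0.402114, -0.180363)  product (-0.000002, -0.000000)
Accumulated sum (0.247324, -0.000000); after 4π/(2l+1) scaling, (0.345329, -0.000000) ⇒ P_4 = 0.345329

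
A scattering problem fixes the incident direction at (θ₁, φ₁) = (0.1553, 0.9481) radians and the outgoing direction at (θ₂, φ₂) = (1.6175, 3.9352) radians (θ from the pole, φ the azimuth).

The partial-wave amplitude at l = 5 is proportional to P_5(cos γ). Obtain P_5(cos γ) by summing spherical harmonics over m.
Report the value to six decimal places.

Term-by-term m-sum for l=5 (normalisation 4π/11 = 1.142397):
  m=-5: Y*=(0.000001, -0.000041)  Y=(0.312737, -0.339525)  product (-0.000014, -0.000013)
  m=-4: Y*=(-0.000660, -0.000503)  Y=(0.068188, -0.002240)  product (-0.000046, -0.000033)
  m=-3: Y*=(-0.009529, 0.002919)  Y=(-0.244851, -0.233078)  product (0.003014, 0.001506)
  m=-2: Y*=(-0.024694, 0.073189)  Y=(-0.001288, -0.078424)  product (0.005772, 0.001842)
  m=-1: Y*=(0.212137, 0.295460)  Y=(-0.217538, 0.221139)  product (-0.111486, -0.017362)
  m=+0: Y*=(0.773706, -0.000000)  Y=(-0.081069, 0.000000)  product (-0.062724, 0.000000)
  m=+1: Y*=(-0.212137, 0.295460)  Y=(0.217538, 0.221139)  product (-0.111486, 0.017362)
  m=+2: Y*=(-0.024694, -0.073189)  Y=(-0.001288, 0.078424)  product (0.005772, -0.001842)
  m=+3: Y*=(0.009529, 0.002919)  Y=(0.244851, -0.233078)  product (0.003014, -0.001506)
  m=+4: Y*=(-0.000660, 0.000503)  Y=(0.068188, 0.002240)  product (-0.000046, 0.000033)
  m=+5: Y*=(-0.000001, -0.000041)  Y=(-0.312737, -0.339525)  product (-0.000014, 0.000013)
Accumulated sum (-0.268244, -0.000000); after 4π/(2l+1) scaling, (-0.306441, -0.000000) ⇒ P_5 = -0.306441

-0.306441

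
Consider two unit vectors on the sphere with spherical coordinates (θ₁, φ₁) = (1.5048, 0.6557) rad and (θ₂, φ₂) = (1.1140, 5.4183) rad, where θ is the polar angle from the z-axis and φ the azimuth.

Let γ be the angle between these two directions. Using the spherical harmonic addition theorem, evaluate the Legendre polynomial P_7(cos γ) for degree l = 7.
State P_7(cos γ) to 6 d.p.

-0.154057

Summing Y*_{l m}(θ₁,φ₁)·Y_{l m}(θ₂,φ₂) over m ∈ [−7, 7]; prefactor 4π/(2·7+1) = 0.837758:
  m=-7: Y*=(-0.060171, -0.488779)  Y=(0.228380, -0.053230)  product (-0.039760, -0.108424)
  m=-6: Y*=(-0.085492, -0.086734)  Y=(0.197952, -0.383103)  product (-0.050151, 0.015583)
  m=-5: Y*=(0.339227, 0.046735)  Y=(-0.123584, -0.302401)  product (-0.027790, -0.108358)
  m=-4: Y*=(0.122636, -0.070020)  Y=(0.093926, 0.030912)  product (0.013683, -0.002786)
  m=-3: Y*=(-0.115218, 0.275350)  Y=(0.302447, -0.184160)  product (0.015861, 0.104497)
  m=-2: Y*=(0.038273, 0.144221)  Y=(0.008692, -0.054216)  product (0.008152, -0.000821)
  m=-1: Y*=(-0.223399, -0.171847)  Y=(0.211516, 0.248128)  product (-0.004612, -0.091780)
  m=+0: Y*=(-0.151503, -0.000000)  Y=(0.096746, 0.000000)  product (-0.014657, -0.000000)
  m=+1: Y*=(0.223399, -0.171847)  Y=(-0.211516, 0.248128)  product (-0.004612, 0.091780)
  m=+2: Y*=(0.038273, -0.144221)  Y=(0.008692, 0.054216)  product (0.008152, 0.000821)
  m=+3: Y*=(0.115218, 0.275350)  Y=(-0.302447, -0.184160)  product (0.015861, -0.104497)
  m=+4: Y*=(0.122636, 0.070020)  Y=(0.093926, -0.030912)  product (0.013683, 0.002786)
  m=+5: Y*=(-0.339227, 0.046735)  Y=(0.123584, -0.302401)  product (-0.027790, 0.108358)
  m=+6: Y*=(-0.085492, 0.086734)  Y=(0.197952, 0.383103)  product (-0.050151, -0.015583)
  m=+7: Y*=(0.060171, -0.488779)  Y=(-0.228380, -0.053230)  product (-0.039760, 0.108424)
Σ over m = (-0.183892, 0.000000); ×(4π/15) → (-0.154057, 0.000000). Real part: -0.154057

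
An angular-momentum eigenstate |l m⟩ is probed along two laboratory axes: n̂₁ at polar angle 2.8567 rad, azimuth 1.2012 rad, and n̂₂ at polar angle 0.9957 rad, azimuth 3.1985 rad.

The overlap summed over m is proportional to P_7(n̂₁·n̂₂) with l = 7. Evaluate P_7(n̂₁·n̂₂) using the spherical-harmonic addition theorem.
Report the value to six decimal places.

Summing Y*_{l m}(θ₁,φ₁)·Y_{l m}(θ₂,φ₂) over m ∈ [−7, 7]; prefactor 4π/(2·7+1) = 0.837758:
  term(m=-7) = 0.00000 - 0.00001j   from Y*(Ω₁)=-0.00004 + 0.00006j, Y(Ω₂)=-0.13503 + 0.05683j
  term(m=-6) = -0.00026 - 0.00017j   from Y*(Ω₁)=-0.00053 - 0.00071j, Y(Ω₂)=0.33480 - 0.11897j
  term(m=-5) = -0.00260 + 0.00163j   from Y*(Ω₁)=0.00679 - 0.00193j, Y(Ω₂)=-0.41702 + 0.12197j
  term(m=-4) = 0.00089 + 0.00654j   from Y*(Ω₁)=-0.00364 + 0.03926j, Y(Ω₂)=0.16311 - 0.03778j
  term(m=-3) = -0.03917 - 0.01174j   from Y*(Ω₁)=-0.13965 - 0.06954j, Y(Ω₂)=0.25832 - 0.04453j
  term(m=-2) = -0.08222 + 0.09417j   from Y*(Ω₁)=0.30669 - 0.27959j, Y(Ω₂)=-0.29929 + 0.03421j
  term(m=-1) = -0.03751 - 0.08255j   from Y*(Ω₁)=0.22442 + 0.57930j, Y(Ω₂)=-0.14571 + 0.00830j
  term(m=+0) = -0.05119 + 0.00000j   from Y*(Ω₁)=-0.15942 + 0.00000j, Y(Ω₂)=0.32109 + 0.00000j
  term(m=+1) = -0.03751 + 0.08255j   from Y*(Ω₁)=-0.22442 + 0.57930j, Y(Ω₂)=0.14571 + 0.00830j
  term(m=+2) = -0.08222 - 0.09417j   from Y*(Ω₁)=0.30669 + 0.27959j, Y(Ω₂)=-0.29929 - 0.03421j
  term(m=+3) = -0.03917 + 0.01174j   from Y*(Ω₁)=0.13965 - 0.06954j, Y(Ω₂)=-0.25832 - 0.04453j
  term(m=+4) = 0.00089 - 0.00654j   from Y*(Ω₁)=-0.00364 - 0.03926j, Y(Ω₂)=0.16311 + 0.03778j
  term(m=+5) = -0.00260 - 0.00163j   from Y*(Ω₁)=-0.00679 - 0.00193j, Y(Ω₂)=0.41702 + 0.12197j
  term(m=+6) = -0.00026 + 0.00017j   from Y*(Ω₁)=-0.00053 + 0.00071j, Y(Ω₂)=0.33480 + 0.11897j
  term(m=+7) = 0.00000 + 0.00001j   from Y*(Ω₁)=0.00004 + 0.00006j, Y(Ω₂)=0.13503 + 0.05683j
Σ over m = -0.37293 + 0.00000j; ×(4π/15) → -0.31243 + 0.00000j. Real part: -0.312426

-0.312426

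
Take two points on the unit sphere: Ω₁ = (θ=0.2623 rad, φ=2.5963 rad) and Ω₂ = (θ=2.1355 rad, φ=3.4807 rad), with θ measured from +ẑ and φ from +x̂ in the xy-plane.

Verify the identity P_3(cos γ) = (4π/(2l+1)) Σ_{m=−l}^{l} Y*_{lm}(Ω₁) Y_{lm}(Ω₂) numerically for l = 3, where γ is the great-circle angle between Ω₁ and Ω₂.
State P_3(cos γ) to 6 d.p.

Expand P_3 via completeness: Σ_{m} conj(Y_{3,m}) at Ω₁ times Y_{3,m} at Ω₂ —
  m=-3: Y*=+0.000473+0.007259i  Y=-0.132203+0.213958i  product -0.001616-0.000858i
  m=-2: Y*=+0.030659-0.058860i  Y=-0.303916+0.244869i  product +0.005095+0.025396i
  m=-1: Y*=-0.262505+0.159248i  Y=-0.111225+0.039233i  product +0.022949-0.028011i
  m=+0: Y*=+0.599658-0.000000i  Y=+0.313145+0.000000i  product +0.187780+0.000000i
  m=+1: Y*=+0.262505+0.159248i  Y=+0.111225+0.039233i  product +0.022949+0.028011i
  m=+2: Y*=+0.030659+0.058860i  Y=-0.303916-0.244869i  product +0.005095-0.025396i
  m=+3: Y*=-0.000473+0.007259i  Y=+0.132203+0.213958i  product -0.001616+0.000858i
Accumulated sum +0.240638+0.000000i; after 4π/(2l+1) scaling, +0.431992+0.000000i ⇒ P_3 = 0.431992

0.431992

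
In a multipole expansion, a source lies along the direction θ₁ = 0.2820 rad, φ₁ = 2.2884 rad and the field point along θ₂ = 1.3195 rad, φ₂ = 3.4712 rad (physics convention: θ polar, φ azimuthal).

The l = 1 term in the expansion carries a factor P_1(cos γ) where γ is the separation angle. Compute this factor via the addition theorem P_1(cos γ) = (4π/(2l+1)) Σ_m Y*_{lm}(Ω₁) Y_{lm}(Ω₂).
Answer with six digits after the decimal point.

0.340813

Expand P_1 via completeness: Σ_{m} conj(Y_{1,m}) at Ω₁ times Y_{1,m} at Ω₂ —
  [-1]  conj(Y_{1,-1})(Ω₁) = -0.063222+0.072433i ; Y_{1,-1}(Ω₂) = -0.316629+0.108314i ; Δ = +0.012172-0.029782i
  [+0]  conj(Y_{1,0})(Ω₁) = +0.469303-0.000000i ; Y_{1,0}(Ω₂) = +0.121496+0.000000i ; Δ = +0.057018+0.000000i
  [+1]  conj(Y_{1,1})(Ω₁) = +0.063222+0.072433i ; Y_{1,1}(Ω₂) = +0.316629+0.108314i ; Δ = +0.012172+0.029782i
Total Σ_m = +0.081363+0.000000i. Multiply by 4.188790: +0.340813+0.000000i. P_1(cos γ) = 0.340813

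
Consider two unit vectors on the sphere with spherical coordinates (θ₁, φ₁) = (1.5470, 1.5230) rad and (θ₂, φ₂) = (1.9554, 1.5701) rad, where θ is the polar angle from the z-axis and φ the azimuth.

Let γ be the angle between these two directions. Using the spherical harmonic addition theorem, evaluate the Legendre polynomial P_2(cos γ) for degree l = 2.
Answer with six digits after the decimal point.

Summing Y*_{l m}(θ₁,φ₁)·Y_{l m}(θ₂,φ₂) over m ∈ [−2, 2]; prefactor 4π/(2·2+1) = 2.513274:
  m=-2: -0.38429 + 0.03685j × -0.33190 - 0.00046j = 0.12756 - 0.01205j  (running Σ = 0.12756 - 0.01205j)
  m=-1: 0.00088 + 0.01836j × -0.00019 + 0.26868j = -0.00493 + 0.00023j  (running Σ = 0.12263 - 0.01182j)
  m=0: -0.31486 + 0.00000j × -0.18220 + 0.00000j = 0.05737 + 0.00000j  (running Σ = 0.18000 - 0.01182j)
  m=1: -0.00088 + 0.01836j × 0.00019 + 0.26868j = -0.00493 - 0.00023j  (running Σ = 0.17507 - 0.01205j)
  m=2: -0.38429 - 0.03685j × -0.33190 + 0.00046j = 0.12756 + 0.01205j  (running Σ = 0.30263 + 0.00000j)
Σ over m = 0.30263 + 0.00000j; ×(4π/5) → 0.76059 + 0.00000j. Real part: 0.760590

0.760590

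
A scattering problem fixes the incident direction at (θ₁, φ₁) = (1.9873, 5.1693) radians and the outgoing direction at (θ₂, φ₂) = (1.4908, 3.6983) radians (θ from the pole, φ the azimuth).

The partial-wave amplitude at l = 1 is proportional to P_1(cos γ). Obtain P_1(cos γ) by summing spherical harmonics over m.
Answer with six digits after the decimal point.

0.058493

Addition theorem: P_1(cos γ) = (4π/3) Σ_m Y*_{lm}(Ω₁) Y_{lm}(Ω₂), m = −1…1:
  [-1]  conj(Y_{1,-1})(Ω₁) = (0.139394, -0.283546) ; Y_{1,-1}(Ω₂) = (-0.292386, 0.181973) ; Δ = (0.010841, 0.108271)
  [+0]  conj(Y_{1,0})(Ω₁) = (-0.197672, -0.000000) ; Y_{1,0}(Ω₂) = (0.039045, 0.000000) ; Δ = (-0.007718, -0.000000)
  [+1]  conj(Y_{1,1})(Ω₁) = (-0.139394, -0.283546) ; Y_{1,1}(Ω₂) = (0.292386, 0.181973) ; Δ = (0.010841, -0.108271)
Total Σ_m = (0.013964, 0.000000). Multiply by 4.188790: (0.058493, 0.000000). P_1(cos γ) = 0.058493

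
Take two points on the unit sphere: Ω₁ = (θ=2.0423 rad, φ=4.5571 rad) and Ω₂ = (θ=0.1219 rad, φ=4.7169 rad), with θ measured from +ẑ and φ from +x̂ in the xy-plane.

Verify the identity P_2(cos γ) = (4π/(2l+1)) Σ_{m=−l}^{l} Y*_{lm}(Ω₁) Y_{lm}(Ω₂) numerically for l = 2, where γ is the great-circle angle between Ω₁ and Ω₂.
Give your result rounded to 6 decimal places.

Term-by-term m-sum for l=2 (normalisation 4π/5 = 2.513274):
  term(m=-2) = (0.001662, -0.000550)   from Y*(Ω₁)=(-0.291910, 0.093693), Y(Ω₂)=(-0.005711, 0.000052)
  term(m=-1) = (-0.028779, 0.004638)   from Y*(Ω₁)=(0.048352, 0.308861), Y(Ω₂)=(0.000421, 0.093243)
  term(m=+0) = (-0.074123, -0.000000)   from Y*(Ω₁)=(-0.120175, -0.000000), Y(Ω₂)=(0.616793, 0.000000)
  term(m=+1) = (-0.028779, -0.004638)   from Y*(Ω₁)=(-0.048352, 0.308861), Y(Ω₂)=(-0.000421, 0.093243)
  term(m=+2) = (0.001662, 0.000550)   from Y*(Ω₁)=(-0.291910, -0.093693), Y(Ω₂)=(-0.005711, -0.000052)
Σ over m = (-0.128356, -0.000000); ×(4π/5) → (-0.322593, -0.000000). Real part: -0.322593

-0.322593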